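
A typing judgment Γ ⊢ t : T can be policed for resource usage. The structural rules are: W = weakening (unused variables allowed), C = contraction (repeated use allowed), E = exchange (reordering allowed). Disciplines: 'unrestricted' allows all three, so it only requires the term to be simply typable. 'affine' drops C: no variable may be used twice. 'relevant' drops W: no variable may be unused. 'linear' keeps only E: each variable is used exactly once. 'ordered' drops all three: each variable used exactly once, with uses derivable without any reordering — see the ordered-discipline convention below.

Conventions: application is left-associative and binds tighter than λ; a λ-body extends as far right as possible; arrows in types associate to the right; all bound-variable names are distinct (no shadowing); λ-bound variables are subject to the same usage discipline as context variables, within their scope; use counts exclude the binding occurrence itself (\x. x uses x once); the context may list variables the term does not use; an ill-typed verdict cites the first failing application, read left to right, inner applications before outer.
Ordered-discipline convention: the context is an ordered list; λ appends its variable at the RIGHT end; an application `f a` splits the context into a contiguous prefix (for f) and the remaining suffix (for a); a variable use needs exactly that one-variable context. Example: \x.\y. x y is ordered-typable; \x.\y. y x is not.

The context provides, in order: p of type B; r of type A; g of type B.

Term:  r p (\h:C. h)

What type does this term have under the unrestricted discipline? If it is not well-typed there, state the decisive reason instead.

not well-typed under unrestricted — the type mismatch rejects it
variable uses: p=1, r=1, g=0, h (bound)=1
order of uses: r, p, h
typing: ill-typed: non-arrow in function slot: A
summary: ordered ✗ · linear ✗ · affine ✗ · relevant ✗ · unrestricted ✗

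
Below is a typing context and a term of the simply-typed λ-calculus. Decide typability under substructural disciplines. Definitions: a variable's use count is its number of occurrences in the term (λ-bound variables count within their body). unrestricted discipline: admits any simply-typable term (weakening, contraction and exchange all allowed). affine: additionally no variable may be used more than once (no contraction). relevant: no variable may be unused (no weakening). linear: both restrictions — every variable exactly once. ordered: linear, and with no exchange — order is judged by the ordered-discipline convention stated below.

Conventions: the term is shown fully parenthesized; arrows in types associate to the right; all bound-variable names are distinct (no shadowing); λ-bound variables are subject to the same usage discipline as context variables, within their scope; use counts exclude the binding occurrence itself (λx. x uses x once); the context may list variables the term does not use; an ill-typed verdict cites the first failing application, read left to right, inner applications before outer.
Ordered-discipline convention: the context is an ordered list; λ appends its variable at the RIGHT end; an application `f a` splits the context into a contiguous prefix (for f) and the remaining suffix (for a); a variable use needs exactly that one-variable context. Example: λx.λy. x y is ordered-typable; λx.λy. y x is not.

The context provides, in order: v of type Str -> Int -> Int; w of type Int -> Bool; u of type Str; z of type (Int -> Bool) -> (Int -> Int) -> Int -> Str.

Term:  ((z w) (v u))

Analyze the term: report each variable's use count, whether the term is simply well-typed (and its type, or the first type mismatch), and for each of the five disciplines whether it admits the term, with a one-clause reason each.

use counts: v: 1×, w: 1×, u: 1×, z: 1×
order of uses: z, w, v, u
typing: ✓ — Int -> Str
ordered: ✗ — needs exchange: uses follow z, w, v, u
linear: ✓ — single use per variable (v, w, u, z)
affine: ✓ — no duplicate uses among v, w, u, z
relevant: ✓ — at least one use each (v, w, u, z)
unrestricted: ✓ — simply typable at Int -> Str; W, C, E all held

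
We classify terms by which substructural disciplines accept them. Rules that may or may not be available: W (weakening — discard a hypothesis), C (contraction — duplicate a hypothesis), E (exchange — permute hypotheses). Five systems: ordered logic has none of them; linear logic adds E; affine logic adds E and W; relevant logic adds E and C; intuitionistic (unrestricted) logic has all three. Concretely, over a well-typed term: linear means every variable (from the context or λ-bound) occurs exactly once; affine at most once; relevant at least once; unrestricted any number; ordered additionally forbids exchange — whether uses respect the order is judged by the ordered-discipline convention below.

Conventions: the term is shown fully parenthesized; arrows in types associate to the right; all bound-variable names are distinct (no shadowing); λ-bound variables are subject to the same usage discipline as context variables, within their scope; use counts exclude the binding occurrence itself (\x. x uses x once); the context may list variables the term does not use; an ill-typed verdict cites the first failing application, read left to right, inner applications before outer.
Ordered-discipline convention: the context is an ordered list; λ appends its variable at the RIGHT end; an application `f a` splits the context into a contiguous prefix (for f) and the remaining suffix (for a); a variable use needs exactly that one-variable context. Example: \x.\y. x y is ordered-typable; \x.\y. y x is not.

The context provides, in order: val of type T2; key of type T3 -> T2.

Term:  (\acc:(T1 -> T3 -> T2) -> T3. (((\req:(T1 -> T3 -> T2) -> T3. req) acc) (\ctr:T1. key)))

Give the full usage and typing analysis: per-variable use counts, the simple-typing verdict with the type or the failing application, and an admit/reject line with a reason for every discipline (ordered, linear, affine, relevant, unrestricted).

variable uses: val: 0×, key: 1×, acc (λ-bound): 1×, req (λ-bound): 1×, ctr (λ-bound): 0×
left-to-right use order: req, acc, key
typing: well-typed — term : ((T1 -> T3 -> T2) -> T3) -> T3
ordered: ✗, unused: val, ctr — weakening required
linear: ✗, unused: val, ctr — weakening required
affine: ✓, at most one use each (val, key, acc, req, ctr)
relevant: ✗, unused: val, ctr — weakening required
unrestricted: ✓, simply typable at ((T1 -> T3 -> T2) -> T3) -> T3; W, C, E all held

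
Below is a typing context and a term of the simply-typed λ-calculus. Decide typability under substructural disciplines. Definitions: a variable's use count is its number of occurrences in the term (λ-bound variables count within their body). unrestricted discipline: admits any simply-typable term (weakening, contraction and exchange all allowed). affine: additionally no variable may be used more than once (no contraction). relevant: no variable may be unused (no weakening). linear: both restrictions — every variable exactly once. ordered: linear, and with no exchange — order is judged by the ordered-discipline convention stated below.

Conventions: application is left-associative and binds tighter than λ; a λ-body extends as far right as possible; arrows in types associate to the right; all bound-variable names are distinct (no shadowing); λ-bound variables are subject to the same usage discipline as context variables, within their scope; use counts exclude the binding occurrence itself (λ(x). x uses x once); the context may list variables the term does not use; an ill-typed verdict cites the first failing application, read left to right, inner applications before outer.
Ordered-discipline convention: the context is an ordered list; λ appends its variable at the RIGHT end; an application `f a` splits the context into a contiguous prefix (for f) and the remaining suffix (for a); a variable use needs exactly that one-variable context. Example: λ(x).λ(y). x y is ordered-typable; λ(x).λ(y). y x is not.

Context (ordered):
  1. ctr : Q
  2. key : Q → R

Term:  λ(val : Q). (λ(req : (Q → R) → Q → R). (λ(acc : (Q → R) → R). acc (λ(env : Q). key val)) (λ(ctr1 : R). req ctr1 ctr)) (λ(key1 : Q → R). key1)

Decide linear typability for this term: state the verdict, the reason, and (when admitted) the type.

no — the type mismatch rejects it
counts: ctr ×1; key ×1; val [bound] ×1; req [bound] ×1; acc [bound] ×1; env [bound] ×0; ctr1 [bound] ×1; key1 [bound] ×1
use order (left to right): acc, key, val, req, ctr1, ctr, key1
typing: ill-typed: an argument R mismatches the expected Q → R
per-discipline verdicts: ordered ✗, linear ✗, affine ✗, relevant ✗, unrestricted ✗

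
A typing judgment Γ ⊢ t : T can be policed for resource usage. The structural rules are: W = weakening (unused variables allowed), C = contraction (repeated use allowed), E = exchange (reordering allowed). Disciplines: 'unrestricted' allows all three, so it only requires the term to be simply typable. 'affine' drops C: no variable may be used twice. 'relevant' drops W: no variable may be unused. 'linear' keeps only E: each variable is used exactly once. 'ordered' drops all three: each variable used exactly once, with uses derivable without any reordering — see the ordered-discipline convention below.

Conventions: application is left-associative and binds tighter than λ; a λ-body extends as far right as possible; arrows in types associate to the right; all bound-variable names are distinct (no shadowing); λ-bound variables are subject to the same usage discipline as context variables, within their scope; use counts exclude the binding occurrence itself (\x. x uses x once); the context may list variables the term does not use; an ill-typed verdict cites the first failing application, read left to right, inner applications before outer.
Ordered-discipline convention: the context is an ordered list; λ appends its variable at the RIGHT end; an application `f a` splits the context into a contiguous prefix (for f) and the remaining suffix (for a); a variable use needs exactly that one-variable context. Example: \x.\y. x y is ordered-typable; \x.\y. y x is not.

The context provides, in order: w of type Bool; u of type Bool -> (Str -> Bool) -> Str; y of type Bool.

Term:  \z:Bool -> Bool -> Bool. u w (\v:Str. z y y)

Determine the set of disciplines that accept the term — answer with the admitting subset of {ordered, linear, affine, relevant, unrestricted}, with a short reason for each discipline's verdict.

accepted by: unrestricted
counts: w=1; u=1; y=2; z [bound]=1; v [bound]=0
use order (left to right): u, w, z, y, y
typing: ✓ — (Bool -> Bool -> Bool) -> Str
ordered: ✗, repeated use of y ×2; v left unused
linear: ✗, repeated use of y ×2; v left unused
affine: ✗, repeated use of y ×2
relevant: ✗, v left unused
unrestricted: ✓, well-typed at (Bool -> Bool -> Bool) -> Str; no restrictions here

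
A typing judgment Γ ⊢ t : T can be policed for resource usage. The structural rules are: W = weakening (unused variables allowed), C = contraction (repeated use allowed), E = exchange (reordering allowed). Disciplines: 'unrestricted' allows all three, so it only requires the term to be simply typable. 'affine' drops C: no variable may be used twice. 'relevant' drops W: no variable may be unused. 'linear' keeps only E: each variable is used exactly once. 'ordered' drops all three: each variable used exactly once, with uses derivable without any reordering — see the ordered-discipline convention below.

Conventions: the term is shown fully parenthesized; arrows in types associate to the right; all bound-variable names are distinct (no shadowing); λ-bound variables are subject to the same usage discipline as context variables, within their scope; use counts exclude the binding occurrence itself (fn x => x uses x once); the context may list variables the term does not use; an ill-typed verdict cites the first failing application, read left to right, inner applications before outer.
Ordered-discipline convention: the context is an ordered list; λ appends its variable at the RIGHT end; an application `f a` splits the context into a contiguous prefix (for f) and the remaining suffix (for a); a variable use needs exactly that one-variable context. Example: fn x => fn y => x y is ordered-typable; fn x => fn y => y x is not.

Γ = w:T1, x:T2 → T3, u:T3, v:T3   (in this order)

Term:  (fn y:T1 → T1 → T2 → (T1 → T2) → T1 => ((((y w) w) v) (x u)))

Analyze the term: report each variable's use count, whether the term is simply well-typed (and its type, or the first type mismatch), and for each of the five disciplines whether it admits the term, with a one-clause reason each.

counts: w ×2; x ×1; u ×1; v ×1; y [bound] ×1
use order (left to right): y, w, w, v, x, u
typing: ill-typed: an application expects T2 but receives T3
ordered: ✗, the type mismatch rejects it
linear: ✗, not simply typable
affine: ✗, fails simple typing
relevant: ✗, a type mismatch blocks all five
unrestricted: ✗, the type mismatch rejects it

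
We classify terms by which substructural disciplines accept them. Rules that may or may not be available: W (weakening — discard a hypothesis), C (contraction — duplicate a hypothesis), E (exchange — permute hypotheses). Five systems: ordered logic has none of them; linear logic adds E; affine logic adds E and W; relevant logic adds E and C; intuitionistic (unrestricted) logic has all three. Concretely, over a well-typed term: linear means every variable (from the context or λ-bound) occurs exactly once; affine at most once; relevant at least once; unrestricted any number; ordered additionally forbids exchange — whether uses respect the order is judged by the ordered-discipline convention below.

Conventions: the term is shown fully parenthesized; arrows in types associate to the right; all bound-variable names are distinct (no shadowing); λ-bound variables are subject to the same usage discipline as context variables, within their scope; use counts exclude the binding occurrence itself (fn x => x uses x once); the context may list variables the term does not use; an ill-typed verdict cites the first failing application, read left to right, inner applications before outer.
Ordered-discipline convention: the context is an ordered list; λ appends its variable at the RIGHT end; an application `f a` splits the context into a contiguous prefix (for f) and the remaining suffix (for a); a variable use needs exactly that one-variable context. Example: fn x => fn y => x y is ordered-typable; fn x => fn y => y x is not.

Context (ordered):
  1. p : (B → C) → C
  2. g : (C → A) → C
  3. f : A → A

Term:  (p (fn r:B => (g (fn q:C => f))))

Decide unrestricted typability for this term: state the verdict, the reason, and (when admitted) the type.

no — a type mismatch blocks all five
counts: p ×1; g ×1; f ×1; r [bound] ×0; q [bound] ×0
order of uses: p, g, f
typing: ill-typed: an argument C → A → A mismatches the expected C → A
summary: ordered ✗ | linear ✗ | affine ✗ | relevant ✗ | unrestricted ✗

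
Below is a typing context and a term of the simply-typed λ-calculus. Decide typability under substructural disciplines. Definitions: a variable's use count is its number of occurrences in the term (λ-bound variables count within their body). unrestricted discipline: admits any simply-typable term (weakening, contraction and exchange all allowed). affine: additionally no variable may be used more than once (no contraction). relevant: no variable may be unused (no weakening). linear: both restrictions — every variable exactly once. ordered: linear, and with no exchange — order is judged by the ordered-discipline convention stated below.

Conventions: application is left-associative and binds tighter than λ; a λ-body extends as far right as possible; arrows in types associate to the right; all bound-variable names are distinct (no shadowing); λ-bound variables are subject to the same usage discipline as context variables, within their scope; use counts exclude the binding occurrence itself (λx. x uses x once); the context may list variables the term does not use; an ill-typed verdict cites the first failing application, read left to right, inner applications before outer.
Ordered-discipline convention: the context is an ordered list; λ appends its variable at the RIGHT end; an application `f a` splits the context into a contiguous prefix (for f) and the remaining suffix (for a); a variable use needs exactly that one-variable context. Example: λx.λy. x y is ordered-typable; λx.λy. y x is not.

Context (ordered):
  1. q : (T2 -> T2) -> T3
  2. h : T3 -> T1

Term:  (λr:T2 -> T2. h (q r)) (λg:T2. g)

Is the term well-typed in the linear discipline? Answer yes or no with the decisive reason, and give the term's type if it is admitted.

yes — single use per variable (q, h, r, g); term : T1
use counts: q ×1; h ×1; r (bound) ×1; g (bound) ×1
use order (left to right): h, q, r, g
typing: the term checks, with type T1
all disciplines: ordered ✗, linear ✓, affine ✓, relevant ✓, unrestricted ✓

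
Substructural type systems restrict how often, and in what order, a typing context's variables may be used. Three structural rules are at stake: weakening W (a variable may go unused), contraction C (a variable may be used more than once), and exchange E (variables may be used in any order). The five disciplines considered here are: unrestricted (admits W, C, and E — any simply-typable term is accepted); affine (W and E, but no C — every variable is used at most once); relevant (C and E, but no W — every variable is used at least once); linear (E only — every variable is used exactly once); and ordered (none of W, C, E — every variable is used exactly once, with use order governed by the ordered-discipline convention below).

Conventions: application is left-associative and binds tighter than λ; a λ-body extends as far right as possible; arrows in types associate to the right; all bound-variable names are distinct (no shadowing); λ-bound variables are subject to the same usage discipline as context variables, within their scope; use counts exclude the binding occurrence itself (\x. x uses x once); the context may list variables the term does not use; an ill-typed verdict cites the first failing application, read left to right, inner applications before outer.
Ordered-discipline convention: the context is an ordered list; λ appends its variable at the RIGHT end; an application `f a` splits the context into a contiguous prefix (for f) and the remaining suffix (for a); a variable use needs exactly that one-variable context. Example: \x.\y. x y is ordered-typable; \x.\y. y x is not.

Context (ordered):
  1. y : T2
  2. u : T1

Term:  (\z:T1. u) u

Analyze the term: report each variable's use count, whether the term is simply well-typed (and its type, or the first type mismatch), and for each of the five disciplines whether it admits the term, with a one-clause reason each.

variable uses: y=0, u=2, z (bound)=0
order of uses: u, u
typing: ✓ — T1
ordered ✗ (u ×2 used more than once (contraction); unused: y, z — weakening required)
linear ✗ (u ×2 used more than once (contraction); unused: y, z — weakening required)
affine ✗ (u ×2 used more than once (contraction))
relevant ✗ (unused: y, z — weakening required)
unrestricted ✓ (typability at T1 is all that's needed)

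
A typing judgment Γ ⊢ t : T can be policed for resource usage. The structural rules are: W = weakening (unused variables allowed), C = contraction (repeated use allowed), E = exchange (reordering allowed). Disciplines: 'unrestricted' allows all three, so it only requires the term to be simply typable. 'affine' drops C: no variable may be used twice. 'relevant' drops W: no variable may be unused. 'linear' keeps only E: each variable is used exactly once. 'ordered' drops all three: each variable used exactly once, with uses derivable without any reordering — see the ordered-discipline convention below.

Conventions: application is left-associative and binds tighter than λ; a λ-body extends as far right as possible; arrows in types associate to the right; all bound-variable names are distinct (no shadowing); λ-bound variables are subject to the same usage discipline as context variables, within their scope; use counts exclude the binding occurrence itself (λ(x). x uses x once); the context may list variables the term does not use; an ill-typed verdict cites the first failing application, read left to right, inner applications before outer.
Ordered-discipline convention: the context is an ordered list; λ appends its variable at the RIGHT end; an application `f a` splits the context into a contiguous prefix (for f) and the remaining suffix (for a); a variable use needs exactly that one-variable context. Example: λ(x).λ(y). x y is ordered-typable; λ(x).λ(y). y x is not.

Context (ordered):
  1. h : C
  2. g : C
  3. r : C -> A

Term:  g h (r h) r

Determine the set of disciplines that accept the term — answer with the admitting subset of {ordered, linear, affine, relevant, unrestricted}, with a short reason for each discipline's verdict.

accepted by: none
use counts: h=2; g=1; r=2
uses in reading order: g, h, r, h, r
typing: ill-typed: can't apply a value of type C
ordered: ✗ — a type mismatch blocks all five
linear: ✗ — the type mismatch rejects it
affine: ✗ — not simply typable
relevant: ✗ — fails simple typing
unrestricted: ✗ — a type mismatch blocks all five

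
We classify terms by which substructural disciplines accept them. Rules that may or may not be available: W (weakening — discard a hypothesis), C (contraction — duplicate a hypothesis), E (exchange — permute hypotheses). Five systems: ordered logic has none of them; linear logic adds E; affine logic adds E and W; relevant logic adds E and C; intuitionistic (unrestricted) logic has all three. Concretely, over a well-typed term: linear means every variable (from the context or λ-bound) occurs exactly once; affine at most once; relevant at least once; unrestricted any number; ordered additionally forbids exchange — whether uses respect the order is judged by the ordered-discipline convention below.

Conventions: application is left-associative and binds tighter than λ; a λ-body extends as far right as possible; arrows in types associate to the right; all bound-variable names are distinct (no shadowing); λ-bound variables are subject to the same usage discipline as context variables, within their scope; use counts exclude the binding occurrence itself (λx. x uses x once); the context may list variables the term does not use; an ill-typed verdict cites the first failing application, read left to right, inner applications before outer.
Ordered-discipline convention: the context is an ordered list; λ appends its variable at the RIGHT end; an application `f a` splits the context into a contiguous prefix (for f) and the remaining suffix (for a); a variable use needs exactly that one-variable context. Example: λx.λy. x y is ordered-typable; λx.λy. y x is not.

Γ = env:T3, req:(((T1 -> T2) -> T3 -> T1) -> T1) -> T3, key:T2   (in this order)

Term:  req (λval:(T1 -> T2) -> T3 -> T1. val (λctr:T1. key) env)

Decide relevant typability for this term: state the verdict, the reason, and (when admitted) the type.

no — needs weakening: ctr unused
use counts: env: 1; req: 1; key: 1; val (bound): 1; ctr (bound): 0
use order (left to right): req, val, key, env
typing: well-typed at T3
per-discipline verdicts: ordered ✗ · linear ✗ · affine ✓ · relevant ✗ · unrestricted ✓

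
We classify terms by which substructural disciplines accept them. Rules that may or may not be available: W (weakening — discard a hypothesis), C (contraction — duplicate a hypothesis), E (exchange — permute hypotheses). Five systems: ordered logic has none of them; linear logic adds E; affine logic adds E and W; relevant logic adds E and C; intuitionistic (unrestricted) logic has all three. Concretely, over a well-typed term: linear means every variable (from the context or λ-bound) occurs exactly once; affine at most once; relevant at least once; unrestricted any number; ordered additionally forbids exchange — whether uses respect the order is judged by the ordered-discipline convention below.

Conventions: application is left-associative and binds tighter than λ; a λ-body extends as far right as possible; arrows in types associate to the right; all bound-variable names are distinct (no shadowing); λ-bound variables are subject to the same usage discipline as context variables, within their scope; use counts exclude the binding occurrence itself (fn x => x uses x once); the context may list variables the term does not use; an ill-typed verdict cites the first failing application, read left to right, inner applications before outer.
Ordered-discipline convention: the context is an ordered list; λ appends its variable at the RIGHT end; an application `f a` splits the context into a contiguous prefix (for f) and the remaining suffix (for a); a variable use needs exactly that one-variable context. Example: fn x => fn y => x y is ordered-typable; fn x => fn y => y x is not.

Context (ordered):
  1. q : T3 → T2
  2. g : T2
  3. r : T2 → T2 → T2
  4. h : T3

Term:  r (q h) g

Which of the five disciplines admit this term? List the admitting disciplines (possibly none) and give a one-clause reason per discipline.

admitted in: linear, affine, relevant, unrestricted
usage: q: 1; g: 1; r: 1; h: 1
use order (left to right): r, q, h, g
typing: ✓ — T2
ordered: ✗ — use order r, q, h, g needs exchange
linear: ✓ — each of q, g, r, h used exactly once
affine: ✓ — at most one use each (q, g, r, h)
relevant: ✓ — q, g, r, h: all used, weakening unneeded
unrestricted: ✓ — simply typable at T2; W, C, E all held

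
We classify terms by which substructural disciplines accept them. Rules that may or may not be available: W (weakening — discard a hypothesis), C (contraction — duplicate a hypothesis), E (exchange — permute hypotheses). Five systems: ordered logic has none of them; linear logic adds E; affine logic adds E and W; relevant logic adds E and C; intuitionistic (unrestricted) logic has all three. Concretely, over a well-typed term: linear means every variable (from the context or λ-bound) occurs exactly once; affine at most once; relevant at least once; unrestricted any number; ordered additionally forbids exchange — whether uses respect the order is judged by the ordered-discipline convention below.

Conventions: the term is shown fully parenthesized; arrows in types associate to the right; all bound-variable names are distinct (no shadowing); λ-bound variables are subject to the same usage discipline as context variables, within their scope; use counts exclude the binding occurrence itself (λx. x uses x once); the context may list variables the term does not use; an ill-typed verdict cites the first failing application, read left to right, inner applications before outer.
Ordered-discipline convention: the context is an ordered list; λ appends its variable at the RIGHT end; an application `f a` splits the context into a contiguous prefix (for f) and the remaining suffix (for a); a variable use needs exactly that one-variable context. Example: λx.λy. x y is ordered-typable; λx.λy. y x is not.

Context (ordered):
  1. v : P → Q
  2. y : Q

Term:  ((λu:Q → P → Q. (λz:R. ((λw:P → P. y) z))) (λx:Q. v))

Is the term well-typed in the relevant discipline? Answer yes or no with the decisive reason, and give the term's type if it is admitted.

no — a type mismatch blocks all five
use counts: v: 1×, y: 1×, u (bound): 0×, z (bound): 1×, w (bound): 0×, x (bound): 0×
left-to-right use order: y, z, v
typing: ill-typed: an application expects P → P but receives R
all disciplines: ordered ✗ | linear ✗ | affine ✗ | relevant ✗ | unrestricted ✗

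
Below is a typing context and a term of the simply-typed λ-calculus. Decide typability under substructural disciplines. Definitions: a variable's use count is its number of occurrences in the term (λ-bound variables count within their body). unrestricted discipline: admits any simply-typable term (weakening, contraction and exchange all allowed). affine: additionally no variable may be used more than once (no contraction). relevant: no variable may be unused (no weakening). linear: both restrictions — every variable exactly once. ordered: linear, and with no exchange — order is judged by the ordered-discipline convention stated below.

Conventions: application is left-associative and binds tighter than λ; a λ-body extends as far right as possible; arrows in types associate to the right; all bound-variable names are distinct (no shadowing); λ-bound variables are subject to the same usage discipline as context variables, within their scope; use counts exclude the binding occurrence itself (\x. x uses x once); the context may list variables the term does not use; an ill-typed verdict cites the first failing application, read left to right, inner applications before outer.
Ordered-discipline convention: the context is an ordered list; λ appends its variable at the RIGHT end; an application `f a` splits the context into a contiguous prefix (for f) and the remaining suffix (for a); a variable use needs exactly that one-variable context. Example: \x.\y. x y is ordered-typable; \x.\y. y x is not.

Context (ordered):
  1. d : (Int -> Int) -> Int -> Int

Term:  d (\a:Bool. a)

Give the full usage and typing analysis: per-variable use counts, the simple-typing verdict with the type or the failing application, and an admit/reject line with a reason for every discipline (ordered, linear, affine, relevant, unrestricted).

variable uses: d: 1, a (λ-bound): 1
left-to-right use order: d, a
typing: ill-typed: a function awaiting Int -> Int gets Bool -> Bool
ordered: ✗ — the type mismatch rejects it
linear: ✗ — not simply typable
affine: ✗ — fails simple typing
relevant: ✗ — a type mismatch blocks all five
unrestricted: ✗ — the type mismatch rejects it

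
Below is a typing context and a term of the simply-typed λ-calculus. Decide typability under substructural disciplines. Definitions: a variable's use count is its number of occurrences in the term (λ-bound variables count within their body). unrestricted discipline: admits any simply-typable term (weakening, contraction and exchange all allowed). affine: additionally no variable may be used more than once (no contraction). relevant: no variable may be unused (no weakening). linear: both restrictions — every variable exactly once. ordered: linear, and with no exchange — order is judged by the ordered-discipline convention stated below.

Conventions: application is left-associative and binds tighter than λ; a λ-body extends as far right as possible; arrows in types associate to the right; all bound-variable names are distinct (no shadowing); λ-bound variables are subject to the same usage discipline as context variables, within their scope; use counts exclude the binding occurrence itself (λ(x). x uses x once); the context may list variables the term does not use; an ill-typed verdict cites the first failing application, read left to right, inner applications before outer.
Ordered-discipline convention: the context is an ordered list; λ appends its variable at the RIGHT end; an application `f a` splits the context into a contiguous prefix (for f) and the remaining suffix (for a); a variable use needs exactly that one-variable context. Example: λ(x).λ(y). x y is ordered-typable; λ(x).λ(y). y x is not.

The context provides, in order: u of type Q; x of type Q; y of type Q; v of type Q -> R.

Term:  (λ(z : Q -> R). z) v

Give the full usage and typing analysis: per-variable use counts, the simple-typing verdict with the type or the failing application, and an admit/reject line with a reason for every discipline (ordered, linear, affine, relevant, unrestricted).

use counts: u ×0; x ×0; y ×0; v ×1; z (bound) ×1
order of uses: z, v
typing: ✓ — Q -> R
ordered: ✗ — u, x, y never used (weakening)
linear: ✗ — u, x, y never used (weakening)
affine: ✓ — no duplicate uses among u, x, y, v, z
relevant: ✗ — u, x, y never used (weakening)
unrestricted: ✓ — well-typed at Q -> R; no restrictions here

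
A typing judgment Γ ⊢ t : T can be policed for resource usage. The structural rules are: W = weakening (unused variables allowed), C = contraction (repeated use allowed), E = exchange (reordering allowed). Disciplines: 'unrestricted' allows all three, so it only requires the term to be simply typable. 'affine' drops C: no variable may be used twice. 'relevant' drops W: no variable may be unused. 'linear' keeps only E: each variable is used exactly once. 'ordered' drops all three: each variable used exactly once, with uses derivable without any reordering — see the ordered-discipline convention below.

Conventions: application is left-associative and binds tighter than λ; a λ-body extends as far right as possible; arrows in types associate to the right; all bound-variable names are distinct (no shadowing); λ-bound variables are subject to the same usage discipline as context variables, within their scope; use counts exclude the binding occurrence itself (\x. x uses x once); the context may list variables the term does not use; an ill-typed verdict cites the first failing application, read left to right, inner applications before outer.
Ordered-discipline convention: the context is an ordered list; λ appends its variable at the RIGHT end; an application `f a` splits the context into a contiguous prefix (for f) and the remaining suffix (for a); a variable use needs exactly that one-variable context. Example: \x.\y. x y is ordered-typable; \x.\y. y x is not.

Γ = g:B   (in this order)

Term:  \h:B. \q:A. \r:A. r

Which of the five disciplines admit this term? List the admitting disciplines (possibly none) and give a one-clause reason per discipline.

accepted by: affine, unrestricted
variable uses: g: 0; h [bound]: 0; q [bound]: 0; r [bound]: 1
use order (left to right): r
typing: ✓ — B -> A -> A -> A
ordered: ✗, needs weakening: g, h, q unused
linear: ✗, needs weakening: g, h, q unused
affine: ✓, no duplicate uses among g, h, q, r
relevant: ✗, needs weakening: g, h, q unused
unrestricted: ✓, simply typable at B -> A -> A -> A; W, C, E all held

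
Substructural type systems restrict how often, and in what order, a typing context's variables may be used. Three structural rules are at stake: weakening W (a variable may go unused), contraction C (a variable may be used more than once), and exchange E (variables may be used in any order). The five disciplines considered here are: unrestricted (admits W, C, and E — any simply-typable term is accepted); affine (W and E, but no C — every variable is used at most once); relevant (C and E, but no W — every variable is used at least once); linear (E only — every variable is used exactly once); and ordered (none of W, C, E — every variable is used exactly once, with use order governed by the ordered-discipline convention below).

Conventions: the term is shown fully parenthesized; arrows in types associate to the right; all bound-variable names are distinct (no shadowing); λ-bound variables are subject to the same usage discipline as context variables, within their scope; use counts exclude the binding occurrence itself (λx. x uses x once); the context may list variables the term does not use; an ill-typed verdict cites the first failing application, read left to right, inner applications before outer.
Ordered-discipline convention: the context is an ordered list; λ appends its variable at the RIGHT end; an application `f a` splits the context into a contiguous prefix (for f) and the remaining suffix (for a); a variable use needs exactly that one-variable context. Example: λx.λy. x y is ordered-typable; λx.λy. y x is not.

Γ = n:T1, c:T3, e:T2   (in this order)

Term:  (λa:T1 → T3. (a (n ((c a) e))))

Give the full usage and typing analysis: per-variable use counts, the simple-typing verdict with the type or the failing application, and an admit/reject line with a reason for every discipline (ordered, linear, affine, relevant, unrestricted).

variable uses: n ×1; c ×1; e ×1; a [bound] ×2
left-to-right use order: a, n, c, a, e
typing: ill-typed: non-arrow in function slot: T3
ordered: ✗, a type mismatch blocks all five
linear: ✗, the type mismatch rejects it
affine: ✗, not simply typable
relevant: ✗, fails simple typing
unrestricted: ✗, a type mismatch blocks all five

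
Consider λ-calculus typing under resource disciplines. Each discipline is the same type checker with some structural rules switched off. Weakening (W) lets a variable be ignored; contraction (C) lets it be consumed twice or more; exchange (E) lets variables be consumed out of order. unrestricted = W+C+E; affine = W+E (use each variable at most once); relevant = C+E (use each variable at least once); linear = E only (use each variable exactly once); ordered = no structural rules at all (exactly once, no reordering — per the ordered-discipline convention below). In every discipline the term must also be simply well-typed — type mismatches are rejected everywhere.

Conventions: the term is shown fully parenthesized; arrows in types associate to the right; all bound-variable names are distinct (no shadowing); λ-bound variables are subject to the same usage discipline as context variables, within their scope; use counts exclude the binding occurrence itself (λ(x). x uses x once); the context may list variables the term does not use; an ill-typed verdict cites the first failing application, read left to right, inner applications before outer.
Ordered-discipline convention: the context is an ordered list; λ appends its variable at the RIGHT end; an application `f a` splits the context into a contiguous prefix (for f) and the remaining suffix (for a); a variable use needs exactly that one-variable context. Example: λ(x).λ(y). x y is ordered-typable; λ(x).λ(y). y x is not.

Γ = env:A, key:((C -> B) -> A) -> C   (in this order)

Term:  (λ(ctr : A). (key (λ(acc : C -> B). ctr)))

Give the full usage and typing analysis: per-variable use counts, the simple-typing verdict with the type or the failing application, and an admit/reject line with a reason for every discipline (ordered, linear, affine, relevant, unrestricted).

use counts: env=0, key=1, ctr (λ-bound)=1, acc (λ-bound)=0
left-to-right use order: key, ctr
typing: ✓ — A -> C
ordered: ✗, needs weakening: env, acc unused
linear: ✗, needs weakening: env, acc unused
affine: ✓, at most one use each (env, key, ctr, acc)
relevant: ✗, needs weakening: env, acc unused
unrestricted: ✓, type-checks (A -> C) and nothing is barred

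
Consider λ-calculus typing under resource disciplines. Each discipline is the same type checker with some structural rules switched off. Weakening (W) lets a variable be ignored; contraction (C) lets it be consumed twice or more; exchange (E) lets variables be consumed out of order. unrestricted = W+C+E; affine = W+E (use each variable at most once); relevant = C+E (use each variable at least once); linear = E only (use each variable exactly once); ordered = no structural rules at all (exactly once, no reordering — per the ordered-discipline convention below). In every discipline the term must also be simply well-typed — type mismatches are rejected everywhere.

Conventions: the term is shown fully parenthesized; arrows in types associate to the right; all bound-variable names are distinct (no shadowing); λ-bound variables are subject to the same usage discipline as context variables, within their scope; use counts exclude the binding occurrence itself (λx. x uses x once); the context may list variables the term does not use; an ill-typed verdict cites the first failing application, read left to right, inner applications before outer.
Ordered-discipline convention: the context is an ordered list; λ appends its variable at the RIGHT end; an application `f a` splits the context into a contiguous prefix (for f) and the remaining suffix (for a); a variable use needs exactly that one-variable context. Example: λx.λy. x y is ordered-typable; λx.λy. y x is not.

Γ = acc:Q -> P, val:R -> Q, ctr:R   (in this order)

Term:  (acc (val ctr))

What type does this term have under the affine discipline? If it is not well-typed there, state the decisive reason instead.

term : P
usage: acc: 1, val: 1, ctr: 1
uses in reading order: acc, val, ctr
typing: well-typed at P
per-discipline verdicts: ordered ✓; linear ✓; affine ✓; relevant ✓; unrestricted ✓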